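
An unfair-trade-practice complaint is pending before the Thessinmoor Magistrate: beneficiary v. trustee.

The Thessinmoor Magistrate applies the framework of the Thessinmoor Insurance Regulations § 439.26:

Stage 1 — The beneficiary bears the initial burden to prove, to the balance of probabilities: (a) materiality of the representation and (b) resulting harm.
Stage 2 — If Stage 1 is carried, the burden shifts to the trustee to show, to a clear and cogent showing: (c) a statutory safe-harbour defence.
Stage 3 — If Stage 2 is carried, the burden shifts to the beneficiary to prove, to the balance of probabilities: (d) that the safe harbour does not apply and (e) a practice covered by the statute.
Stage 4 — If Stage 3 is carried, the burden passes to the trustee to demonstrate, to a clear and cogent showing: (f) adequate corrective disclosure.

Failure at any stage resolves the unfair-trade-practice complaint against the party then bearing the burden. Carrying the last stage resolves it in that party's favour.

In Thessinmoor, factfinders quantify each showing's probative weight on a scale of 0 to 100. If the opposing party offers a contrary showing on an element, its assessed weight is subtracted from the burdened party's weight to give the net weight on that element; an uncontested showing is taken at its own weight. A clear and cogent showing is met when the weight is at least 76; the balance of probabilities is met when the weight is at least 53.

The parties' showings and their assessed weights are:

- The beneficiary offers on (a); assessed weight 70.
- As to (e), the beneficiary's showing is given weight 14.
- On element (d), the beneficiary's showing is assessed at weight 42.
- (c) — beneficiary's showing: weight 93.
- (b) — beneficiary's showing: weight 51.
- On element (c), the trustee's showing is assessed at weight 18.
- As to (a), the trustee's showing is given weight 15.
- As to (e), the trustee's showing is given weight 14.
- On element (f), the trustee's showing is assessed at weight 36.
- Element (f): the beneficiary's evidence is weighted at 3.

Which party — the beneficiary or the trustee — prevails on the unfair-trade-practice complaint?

Stage 1 — burden on beneficiary; standard: the balance of probabilities (weight is at least 53).
    (a): 70 − 15 = 55 ≥ 53 [met]
    (b): 51 < 53 [not met]
  Not every element is met, so the beneficiary fails to carry Stage 1.
So the trustee prevails.

trustee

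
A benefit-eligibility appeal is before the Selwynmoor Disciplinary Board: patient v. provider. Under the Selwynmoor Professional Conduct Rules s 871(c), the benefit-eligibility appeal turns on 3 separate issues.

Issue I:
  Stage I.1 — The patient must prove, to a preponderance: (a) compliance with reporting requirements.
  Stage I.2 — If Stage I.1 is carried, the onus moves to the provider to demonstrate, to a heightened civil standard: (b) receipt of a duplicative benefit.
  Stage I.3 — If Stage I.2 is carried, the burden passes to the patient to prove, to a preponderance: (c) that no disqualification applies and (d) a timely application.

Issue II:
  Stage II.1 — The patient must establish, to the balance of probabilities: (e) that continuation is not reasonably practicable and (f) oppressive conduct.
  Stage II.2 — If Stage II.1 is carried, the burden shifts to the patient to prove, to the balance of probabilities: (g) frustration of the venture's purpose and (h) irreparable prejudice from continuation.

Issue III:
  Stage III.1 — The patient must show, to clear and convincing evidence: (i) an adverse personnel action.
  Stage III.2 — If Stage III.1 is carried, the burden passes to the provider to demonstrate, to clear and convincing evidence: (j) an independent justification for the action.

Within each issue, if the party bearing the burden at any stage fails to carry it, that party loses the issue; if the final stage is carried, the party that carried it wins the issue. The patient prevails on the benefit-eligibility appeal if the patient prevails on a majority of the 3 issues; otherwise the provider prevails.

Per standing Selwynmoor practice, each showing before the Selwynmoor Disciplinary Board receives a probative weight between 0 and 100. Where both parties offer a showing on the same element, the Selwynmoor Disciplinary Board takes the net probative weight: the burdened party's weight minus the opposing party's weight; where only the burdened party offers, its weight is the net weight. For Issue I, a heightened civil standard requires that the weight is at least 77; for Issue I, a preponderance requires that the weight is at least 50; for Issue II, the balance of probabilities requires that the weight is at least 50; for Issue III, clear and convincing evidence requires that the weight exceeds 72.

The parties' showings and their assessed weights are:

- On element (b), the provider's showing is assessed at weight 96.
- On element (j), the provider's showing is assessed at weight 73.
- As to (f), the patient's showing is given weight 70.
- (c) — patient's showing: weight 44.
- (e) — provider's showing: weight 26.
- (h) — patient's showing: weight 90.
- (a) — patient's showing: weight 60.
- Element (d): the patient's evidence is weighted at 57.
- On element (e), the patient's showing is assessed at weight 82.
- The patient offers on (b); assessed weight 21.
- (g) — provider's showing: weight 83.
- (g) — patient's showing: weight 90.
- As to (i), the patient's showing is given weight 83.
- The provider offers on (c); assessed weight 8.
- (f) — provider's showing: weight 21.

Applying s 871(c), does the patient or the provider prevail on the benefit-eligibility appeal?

— Issue I —
Stage I.1 (patient, a preponderance, weight is at least 50): (a) 60 ≥ 50 — meets.
  Stage I.1 is satisfied; the onus moves to the provider.
Stage I.2 (provider, a heightened civil standard, weight is at least 77): (b) net 96−21=75 < 77 — fails.
  The provider does not carry Stage I.2.
So the patient prevails on this issue.
— Issue II —
At Stage II.1 the patient must meet the balance of probabilities (weight is at least 50): on (e) the weight is 82 less the opposing 26 gives net 56, which does reach 50, so (e) meets the standard; on (f) the weight is 70 less the opposing 21 gives net 49, < 50, so (f) does not meet the standard.
  Stage II.1 not carried; the patient fails its burden.
The analysis ends at Stage II.1; the provider prevails on this issue.
— Issue III —
Stage III.1 (patient, clear and convincing evidence, weight exceeds 72): (i) 83 > 72 — meets.
  Stage III.1 is satisfied; the onus moves to the provider.
Stage III.2 (provider, clear and convincing evidence, weight exceeds 72): (j) 73 > 72 — meets.
  The provider carries the last stage.
All stages carried — the provider prevails on this issue.
Per-issue: Issue I → patient; Issue II → provider; Issue III → provider. The patient must prevail on a majority of issues; overall, the provider prevails.

provider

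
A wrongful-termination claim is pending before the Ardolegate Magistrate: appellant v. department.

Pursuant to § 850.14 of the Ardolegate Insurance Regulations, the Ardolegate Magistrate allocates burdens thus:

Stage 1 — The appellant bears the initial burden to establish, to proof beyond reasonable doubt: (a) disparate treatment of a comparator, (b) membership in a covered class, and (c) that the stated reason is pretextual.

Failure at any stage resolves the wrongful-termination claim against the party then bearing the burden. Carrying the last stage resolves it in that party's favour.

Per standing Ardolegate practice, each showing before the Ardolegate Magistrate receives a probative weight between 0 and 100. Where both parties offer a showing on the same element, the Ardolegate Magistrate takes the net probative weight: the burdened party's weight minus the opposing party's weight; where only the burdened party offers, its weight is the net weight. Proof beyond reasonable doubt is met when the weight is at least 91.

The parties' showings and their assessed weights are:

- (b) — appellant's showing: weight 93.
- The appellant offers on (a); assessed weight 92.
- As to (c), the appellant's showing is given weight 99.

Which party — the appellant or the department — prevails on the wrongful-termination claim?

appellant

At Stage 1 the appellant must meet proof beyond reasonable doubt (weight is at least 91): on (a) the weight is 92, ≥ 91, so (a) meets the standard; on (b) the weight is 93, which does reach 91, so (b) meets the standard; on (c) the weight is 99, ≥ 91, so (c) meets the standard.
  The appellant carries the last stage.
With every stage satisfied, the appellant prevails.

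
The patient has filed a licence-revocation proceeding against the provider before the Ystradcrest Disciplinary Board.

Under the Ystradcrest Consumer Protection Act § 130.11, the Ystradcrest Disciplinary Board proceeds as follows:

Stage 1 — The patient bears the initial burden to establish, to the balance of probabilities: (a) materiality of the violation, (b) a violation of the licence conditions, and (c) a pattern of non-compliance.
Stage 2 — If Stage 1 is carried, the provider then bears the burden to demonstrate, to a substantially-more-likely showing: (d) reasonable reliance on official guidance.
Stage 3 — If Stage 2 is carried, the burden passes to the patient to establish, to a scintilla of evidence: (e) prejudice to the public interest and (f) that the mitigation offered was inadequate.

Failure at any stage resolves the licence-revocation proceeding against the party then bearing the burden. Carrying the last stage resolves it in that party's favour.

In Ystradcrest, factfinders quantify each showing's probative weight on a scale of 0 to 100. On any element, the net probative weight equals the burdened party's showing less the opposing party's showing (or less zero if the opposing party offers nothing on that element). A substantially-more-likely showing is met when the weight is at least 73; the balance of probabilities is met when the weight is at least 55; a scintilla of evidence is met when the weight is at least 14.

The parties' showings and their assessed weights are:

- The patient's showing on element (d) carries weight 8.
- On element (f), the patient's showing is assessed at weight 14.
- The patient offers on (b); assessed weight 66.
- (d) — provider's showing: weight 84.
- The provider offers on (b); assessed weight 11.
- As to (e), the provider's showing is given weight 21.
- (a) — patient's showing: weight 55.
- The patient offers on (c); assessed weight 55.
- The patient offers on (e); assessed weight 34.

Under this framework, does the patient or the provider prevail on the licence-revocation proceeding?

provider

Stage 1 (patient, the balance of probabilities, weight is at least 55): (a) 55 ≥ 55 — meets; (b) net 66−11=55 ≥ 55 — meets; (c) 55 ≥ 55 — meets.
  Stage 1 carried; the burden shifts to the provider.
Stage 2 (provider, a substantially-more-likely showing, weight is at least 73): (d) net 84−8=76 ≥ 73 — meets.
  All elements met. The burden passes to the patient.
Stage 3 (patient, a scintilla of evidence, weight is at least 14): (e) net 34−21=13 < 14 — fails; (f) 14 ≥ 14 — meets.
  Not every element is met, so the patient fails to carry Stage 3.
So the provider prevails.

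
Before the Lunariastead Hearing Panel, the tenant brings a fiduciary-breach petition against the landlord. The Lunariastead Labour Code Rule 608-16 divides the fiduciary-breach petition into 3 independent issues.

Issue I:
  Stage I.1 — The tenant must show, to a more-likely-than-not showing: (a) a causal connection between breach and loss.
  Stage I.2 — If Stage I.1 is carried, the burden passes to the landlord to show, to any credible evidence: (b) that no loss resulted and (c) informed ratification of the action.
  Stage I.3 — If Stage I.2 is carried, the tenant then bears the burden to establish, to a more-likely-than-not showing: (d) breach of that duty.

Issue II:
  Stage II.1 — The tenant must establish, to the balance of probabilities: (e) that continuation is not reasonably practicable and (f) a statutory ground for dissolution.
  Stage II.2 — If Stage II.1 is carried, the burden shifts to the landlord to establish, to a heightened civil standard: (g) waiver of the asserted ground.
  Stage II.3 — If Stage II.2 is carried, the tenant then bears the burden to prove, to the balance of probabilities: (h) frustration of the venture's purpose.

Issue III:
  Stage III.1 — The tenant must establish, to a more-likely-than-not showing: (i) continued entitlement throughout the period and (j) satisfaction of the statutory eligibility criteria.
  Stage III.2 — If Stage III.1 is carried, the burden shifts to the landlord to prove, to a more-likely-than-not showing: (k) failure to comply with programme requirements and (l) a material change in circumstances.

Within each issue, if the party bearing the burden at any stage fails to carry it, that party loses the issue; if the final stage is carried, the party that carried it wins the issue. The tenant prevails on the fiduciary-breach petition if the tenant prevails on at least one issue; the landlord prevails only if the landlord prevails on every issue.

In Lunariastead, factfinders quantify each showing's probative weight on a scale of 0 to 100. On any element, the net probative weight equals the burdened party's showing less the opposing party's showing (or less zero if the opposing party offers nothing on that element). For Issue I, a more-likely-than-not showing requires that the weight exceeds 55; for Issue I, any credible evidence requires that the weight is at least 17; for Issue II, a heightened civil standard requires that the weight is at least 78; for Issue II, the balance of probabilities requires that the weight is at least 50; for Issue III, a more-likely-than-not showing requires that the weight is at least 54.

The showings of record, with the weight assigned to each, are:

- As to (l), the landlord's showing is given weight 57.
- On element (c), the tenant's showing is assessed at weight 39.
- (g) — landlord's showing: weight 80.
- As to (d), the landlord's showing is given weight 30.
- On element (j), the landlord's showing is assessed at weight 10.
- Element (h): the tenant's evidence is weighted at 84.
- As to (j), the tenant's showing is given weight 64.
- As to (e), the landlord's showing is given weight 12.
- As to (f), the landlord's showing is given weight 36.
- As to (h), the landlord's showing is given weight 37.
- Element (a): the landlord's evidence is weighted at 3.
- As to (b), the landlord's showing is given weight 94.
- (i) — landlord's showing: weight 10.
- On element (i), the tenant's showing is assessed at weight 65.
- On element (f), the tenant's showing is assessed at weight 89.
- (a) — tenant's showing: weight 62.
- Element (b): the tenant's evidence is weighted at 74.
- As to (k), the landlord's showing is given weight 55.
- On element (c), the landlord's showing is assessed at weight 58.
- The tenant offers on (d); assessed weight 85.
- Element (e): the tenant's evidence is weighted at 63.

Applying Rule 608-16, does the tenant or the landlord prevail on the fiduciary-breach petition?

— Issue I —
Stage I.1 (tenant, a more-likely-than-not showing, weight exceeds 55): (a) net 62−3=59 > 55 — meets.
  Stage I.1 is satisfied; the onus moves to the landlord.
Stage I.2 (landlord, any credible evidence, weight is at least 17): (b) net 94−74=20 ≥ 17 — meets; (c) net 58−39=19 ≥ 17 — meets.
  The landlord carries Stage I.2; the tenant now bears the burden.
Stage I.3 (tenant, a more-likely-than-not showing, weight exceeds 55): (d) net 85−30=55 ≤ 55 — fails.
  Stage I.3 not carried; the tenant fails its burden.
The analysis ends at Stage I.3; the landlord prevails on this issue.
— Issue II —
Stage II.1 (tenant, the balance of probabilities, weight is at least 50): (e) net 63−12=51 ≥ 50 — meets; (f) net 89−36=53 ≥ 50 — meets.
  All elements met. The burden passes to the landlord.
Stage II.2 (landlord, a heightened civil standard, weight is at least 78): (g) 80 ≥ 78 — meets.
  Stage II.2 carried; the burden shifts to the tenant.
Stage II.3 (tenant, the balance of probabilities, weight is at least 50): (h) net 84−37=47 < 50 — fails.
  The tenant does not carry Stage II.3.
The landlord prevails on this issue.
— Issue III —
At Stage III.1 the tenant must meet a more-likely-than-not showing (weight is at least 54): on (i) the weight is 65 less the opposing 10 gives net 55, ≥ 54, so (i) meets the standard; on (j) the weight is 64 less the opposing 10 gives net 54, which does reach 54, so (j) meets the standard.
  The tenant carries Stage III.1; the landlord now bears the burden.
At Stage III.2 the landlord must meet a more-likely-than-not showing (weight is at least 54): on (k) the weight is 55, which does reach 54, so (k) meets the standard; on (l) the weight is 57, ≥ 54, so (l) meets the standard.
  All elements met at the final stage.
With every stage satisfied, the landlord prevails on this issue.
Per-issue: Issue I → landlord; Issue II → landlord; Issue III → landlord. The tenant must prevail on at least one issue; overall, the landlord prevails.

landlord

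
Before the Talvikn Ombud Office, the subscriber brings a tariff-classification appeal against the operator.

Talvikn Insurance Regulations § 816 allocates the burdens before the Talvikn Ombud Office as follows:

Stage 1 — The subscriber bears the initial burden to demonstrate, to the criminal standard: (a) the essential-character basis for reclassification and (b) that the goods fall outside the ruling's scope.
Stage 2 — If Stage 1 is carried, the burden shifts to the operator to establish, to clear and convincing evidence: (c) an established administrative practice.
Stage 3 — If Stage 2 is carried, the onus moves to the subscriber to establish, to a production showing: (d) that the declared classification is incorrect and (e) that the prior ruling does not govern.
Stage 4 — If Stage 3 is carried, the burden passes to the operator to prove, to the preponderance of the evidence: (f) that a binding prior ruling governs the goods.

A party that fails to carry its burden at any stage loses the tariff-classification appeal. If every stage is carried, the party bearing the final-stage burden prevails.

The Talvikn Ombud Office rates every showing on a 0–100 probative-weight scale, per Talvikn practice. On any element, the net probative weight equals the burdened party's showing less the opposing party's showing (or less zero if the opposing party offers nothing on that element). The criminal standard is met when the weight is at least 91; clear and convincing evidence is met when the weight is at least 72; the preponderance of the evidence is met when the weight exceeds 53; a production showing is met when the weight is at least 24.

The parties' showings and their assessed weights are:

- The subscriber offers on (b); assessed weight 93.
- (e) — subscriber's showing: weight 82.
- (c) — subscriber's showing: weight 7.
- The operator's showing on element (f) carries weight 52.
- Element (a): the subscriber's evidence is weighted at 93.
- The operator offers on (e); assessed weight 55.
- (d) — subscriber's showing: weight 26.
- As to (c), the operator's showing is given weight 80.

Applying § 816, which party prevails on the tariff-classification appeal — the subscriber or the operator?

Stage 1 — burden on subscriber; standard: the criminal standard (weight is at least 91).
    (a): 93 ≥ 91 [met]
    (b): 93 ≥ 91 [met]
  Stage 1 is satisfied; the onus moves to the operator.
Stage 2 — burden on operator; standard: clear and convincing evidence (weight is at least 72).
    (c): 80 − 7 = 73 ≥ 72 [met]
  Stage 2 carried; the burden shifts to the subscriber.
Stage 3 — burden on subscriber; standard: a production showing (weight is at least 24).
    (d): 26 ≥ 24 [met]
    (e): 82 − 55 = 27 ≥ 24 [met]
  Stage 3 is satisfied; the onus moves to the operator.
Stage 4 — burden on operator; standard: the preponderance of the evidence (weight exceeds 53).
    (f): 52 ≤ 53 [not met]
  The operator does not carry Stage 4.
So the subscriber prevails.

subscriber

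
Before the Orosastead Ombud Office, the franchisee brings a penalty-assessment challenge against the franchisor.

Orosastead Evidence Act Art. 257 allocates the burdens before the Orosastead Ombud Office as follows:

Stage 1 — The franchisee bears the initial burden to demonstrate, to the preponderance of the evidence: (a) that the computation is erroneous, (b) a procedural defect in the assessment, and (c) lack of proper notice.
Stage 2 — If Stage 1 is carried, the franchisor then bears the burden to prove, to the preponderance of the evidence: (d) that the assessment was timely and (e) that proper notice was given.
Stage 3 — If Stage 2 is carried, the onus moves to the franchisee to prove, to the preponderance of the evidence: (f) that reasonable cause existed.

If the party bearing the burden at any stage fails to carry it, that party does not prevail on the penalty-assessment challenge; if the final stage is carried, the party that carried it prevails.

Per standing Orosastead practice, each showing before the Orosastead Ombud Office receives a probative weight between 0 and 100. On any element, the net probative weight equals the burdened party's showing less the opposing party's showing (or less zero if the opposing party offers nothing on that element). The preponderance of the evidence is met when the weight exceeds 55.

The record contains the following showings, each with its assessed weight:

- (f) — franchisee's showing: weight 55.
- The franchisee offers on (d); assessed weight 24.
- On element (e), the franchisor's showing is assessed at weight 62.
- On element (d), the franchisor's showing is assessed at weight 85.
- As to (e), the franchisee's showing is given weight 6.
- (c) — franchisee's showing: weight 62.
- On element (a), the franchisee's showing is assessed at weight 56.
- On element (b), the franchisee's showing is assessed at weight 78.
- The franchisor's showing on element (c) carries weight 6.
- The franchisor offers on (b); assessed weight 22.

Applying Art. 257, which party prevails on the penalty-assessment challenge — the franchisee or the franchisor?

At Stage 1 the franchisee must meet the preponderance of the evidence (weight exceeds 55): on (a) the weight is 56, > 55, so (a) meets the standard; on (b) the weight is 78 less the opposing 22 gives net 56, which does exceed 55, so (b) meets the standard; on (c) the weight is 62 less the opposing 6 gives net 56, which does exceed 55, so (c) meets the standard.
  Stage 1 carried; the burden shifts to the franchisor.
At Stage 2 the franchisor must meet the preponderance of the evidence (weight exceeds 55): on (d) the weight is 85 less the opposing 24 gives net 61, > 55, so (d) meets the standard; on (e) the weight is 62 less the opposing 6 gives net 56, which does exceed 55, so (e) meets the standard.
  Stage 2 carried; the burden shifts to the franchisee.
At Stage 3 the franchisee must meet the preponderance of the evidence (weight exceeds 55): on (f) the weight is 55, which does not exceed 55, so (f) does not meet the standard.
  Not every element is met, so the franchisee fails to carry Stage 3.
The analysis ends at Stage 3; the franchisor prevails.

franchisor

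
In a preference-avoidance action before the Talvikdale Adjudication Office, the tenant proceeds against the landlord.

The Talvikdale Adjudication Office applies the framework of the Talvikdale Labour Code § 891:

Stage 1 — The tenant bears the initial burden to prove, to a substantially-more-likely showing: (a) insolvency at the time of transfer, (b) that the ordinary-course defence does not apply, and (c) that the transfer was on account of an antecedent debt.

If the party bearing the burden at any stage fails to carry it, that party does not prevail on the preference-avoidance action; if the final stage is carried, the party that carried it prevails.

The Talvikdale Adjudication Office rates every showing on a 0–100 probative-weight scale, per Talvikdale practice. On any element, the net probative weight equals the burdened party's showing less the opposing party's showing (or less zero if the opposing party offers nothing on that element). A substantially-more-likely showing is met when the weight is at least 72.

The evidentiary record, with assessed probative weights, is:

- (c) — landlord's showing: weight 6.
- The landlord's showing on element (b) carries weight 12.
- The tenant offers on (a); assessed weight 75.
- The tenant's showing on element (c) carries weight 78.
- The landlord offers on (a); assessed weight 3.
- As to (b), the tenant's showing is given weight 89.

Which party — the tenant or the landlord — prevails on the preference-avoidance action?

At Stage 1 the tenant must meet a substantially-more-likely showing (weight is at least 72): on (a) the weight is 75 less the opposing 3 gives net 72, which does reach 72, so (a) meets the standard; on (b) the weight is 89 less the opposing 12 gives net 77, which does reach 72, so (b) meets the standard; on (c) the weight is 78 less the opposing 6 gives net 72, ≥ 72, so (c) meets the standard.
  Stage 1 carried; the final stage is satisfied.
Every stage carried; the tenant prevails.

tenant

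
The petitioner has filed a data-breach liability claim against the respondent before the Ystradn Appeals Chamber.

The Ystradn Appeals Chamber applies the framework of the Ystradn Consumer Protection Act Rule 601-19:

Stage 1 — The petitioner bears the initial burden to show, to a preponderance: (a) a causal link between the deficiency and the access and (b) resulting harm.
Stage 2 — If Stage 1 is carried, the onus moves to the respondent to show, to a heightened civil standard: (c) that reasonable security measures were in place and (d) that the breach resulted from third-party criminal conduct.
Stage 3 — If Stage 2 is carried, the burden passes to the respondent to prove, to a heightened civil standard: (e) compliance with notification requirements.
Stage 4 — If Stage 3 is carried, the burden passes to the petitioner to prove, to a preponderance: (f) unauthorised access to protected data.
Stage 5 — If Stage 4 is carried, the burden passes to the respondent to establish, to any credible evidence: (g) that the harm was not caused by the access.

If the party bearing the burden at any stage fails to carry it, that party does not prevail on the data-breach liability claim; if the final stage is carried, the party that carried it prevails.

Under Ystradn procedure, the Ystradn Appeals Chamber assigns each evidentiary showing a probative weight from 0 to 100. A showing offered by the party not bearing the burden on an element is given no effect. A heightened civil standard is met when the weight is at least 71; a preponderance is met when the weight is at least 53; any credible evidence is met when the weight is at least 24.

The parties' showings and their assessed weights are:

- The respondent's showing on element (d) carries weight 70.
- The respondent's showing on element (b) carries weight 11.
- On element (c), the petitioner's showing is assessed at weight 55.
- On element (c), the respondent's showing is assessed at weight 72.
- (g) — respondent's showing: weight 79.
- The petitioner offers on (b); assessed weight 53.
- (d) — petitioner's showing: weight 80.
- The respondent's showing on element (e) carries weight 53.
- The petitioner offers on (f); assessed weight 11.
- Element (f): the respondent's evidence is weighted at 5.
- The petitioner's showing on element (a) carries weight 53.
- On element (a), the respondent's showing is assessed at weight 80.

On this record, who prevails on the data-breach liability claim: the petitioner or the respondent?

petitioner

Stage 1 — burden on petitioner; standard: a preponderance (weight is at least 53).
    (a): 53 (respondent's 80 disregarded) ≥ 53 [met]
    (b): 53 (respondent's 11 disregarded) ≥ 53 [met]
  The petitioner carries Stage 1; the respondent now bears the burden.
Stage 2 — burden on respondent; standard: a heightened civil standard (weight is at least 71).
    (c): 72 (petitioner's 55 disregarded) ≥ 71 [met]
    (d): 70 (petitioner's 80 disregarded) < 71 [not met]
  The respondent does not carry Stage 2.
So the petitioner prevails.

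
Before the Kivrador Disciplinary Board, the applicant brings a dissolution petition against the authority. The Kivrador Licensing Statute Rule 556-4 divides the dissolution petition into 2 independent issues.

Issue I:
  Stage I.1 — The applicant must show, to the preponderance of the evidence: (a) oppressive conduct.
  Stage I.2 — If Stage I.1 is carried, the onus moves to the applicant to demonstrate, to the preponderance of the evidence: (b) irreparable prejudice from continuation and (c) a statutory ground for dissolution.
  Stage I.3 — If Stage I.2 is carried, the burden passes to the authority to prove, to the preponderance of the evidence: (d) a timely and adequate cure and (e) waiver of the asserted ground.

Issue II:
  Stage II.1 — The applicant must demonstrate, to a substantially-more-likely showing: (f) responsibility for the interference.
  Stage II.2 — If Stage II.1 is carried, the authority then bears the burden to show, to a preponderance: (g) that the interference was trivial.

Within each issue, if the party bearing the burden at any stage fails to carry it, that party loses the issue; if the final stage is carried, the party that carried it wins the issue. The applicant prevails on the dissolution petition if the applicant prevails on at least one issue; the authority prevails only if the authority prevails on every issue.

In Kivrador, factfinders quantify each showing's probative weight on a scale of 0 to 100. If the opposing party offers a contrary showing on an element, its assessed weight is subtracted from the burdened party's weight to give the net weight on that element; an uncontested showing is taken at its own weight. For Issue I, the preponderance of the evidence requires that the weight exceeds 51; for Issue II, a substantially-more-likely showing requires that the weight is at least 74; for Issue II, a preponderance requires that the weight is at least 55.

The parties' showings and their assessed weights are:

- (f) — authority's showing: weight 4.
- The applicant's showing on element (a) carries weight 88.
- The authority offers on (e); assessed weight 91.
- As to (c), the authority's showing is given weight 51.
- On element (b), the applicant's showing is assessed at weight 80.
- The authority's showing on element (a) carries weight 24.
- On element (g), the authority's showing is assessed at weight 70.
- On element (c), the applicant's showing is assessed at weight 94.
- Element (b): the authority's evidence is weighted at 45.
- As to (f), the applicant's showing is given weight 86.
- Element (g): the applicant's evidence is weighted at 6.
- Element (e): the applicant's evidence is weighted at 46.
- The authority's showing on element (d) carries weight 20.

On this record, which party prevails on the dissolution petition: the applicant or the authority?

authority

— Issue I —
Stage I.1 (applicant, the preponderance of the evidence, weight exceeds 51): (a) net 88−24=64 > 51 — meets.
  Stage I.1 is satisfied; the applicant continues to bear the burden.
Stage I.2 (applicant, the preponderance of the evidence, weight exceeds 51): (b) net 80−45=35 ≤ 51 — fails; (c) net 94−51=43 ≤ 51 — fails.
  Stage I.2 not carried; the applicant fails its burden.
The authority prevails on this issue.
— Issue II —
At Stage II.1 the applicant must meet a substantially-more-likely showing (weight is at least 74): on (f) the weight is 86 less the opposing 4 gives net 82, ≥ 74, so (f) meets the standard.
  Stage II.1 carried; the burden shifts to the authority.
At Stage II.2 the authority must meet a preponderance (weight is at least 55): on (g) the weight is 70 less the opposing 6 gives net 64, ≥ 55, so (g) meets the standard.
  Stage II.2 carried; the final stage is satisfied.
All stages carried — the authority prevails on this issue.
Per-issue: Issue I → authority; Issue II → authority. The applicant must prevail on at least one issue; overall, the authority prevails.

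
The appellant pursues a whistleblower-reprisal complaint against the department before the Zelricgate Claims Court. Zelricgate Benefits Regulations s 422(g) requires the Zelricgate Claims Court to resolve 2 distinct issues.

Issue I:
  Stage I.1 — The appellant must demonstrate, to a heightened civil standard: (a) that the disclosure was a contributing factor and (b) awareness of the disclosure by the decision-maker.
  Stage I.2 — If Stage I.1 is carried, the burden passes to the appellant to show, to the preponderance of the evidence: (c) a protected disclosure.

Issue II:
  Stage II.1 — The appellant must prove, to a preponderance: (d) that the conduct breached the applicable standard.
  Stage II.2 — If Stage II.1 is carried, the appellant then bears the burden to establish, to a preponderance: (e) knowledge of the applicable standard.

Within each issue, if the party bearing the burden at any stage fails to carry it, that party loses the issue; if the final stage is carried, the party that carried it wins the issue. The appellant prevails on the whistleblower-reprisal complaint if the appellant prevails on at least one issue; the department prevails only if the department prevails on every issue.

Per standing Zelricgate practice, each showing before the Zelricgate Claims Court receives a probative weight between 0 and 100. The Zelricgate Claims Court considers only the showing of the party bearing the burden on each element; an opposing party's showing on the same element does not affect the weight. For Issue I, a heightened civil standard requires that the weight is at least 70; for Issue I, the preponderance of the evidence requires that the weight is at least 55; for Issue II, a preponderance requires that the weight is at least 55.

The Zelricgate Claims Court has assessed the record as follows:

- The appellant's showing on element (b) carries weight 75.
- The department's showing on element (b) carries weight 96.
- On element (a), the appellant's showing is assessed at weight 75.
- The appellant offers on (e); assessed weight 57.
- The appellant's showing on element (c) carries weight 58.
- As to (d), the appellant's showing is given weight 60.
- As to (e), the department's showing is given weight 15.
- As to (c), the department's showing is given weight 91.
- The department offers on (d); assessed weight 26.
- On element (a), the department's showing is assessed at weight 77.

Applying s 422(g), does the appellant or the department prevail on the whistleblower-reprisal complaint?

— Issue I —
At Stage I.1 the appellant must meet a heightened civil standard (weight is at least 70): on (a) the weight is 75 (the department's 77 is given no effect), which does reach 70, so (a) meets the standard; on (b) the weight is 75 (the department's 96 is given no effect), which does reach 70, so (b) meets the standard.
  Stage I.1 carried; the burden remains with the appellant.
At Stage I.2 the appellant must meet the preponderance of the evidence (weight is at least 55): on (c) the weight is 58 (the department's 91 is given no effect), ≥ 55, so (c) meets the standard.
  Stage I.2 carried; the final stage is satisfied.
Every stage carried; the appellant prevails on this issue.
— Issue II —
Stage II.1 (appellant, a preponderance, weight is at least 55): (d) 60 (department's 26 disregarded) ≥ 55 — meets.
  All elements met. The appellant retains the burden for Stage II.2.
Stage II.2 (appellant, a preponderance, weight is at least 55): (e) 57 (department's 15 disregarded) ≥ 55 — meets.
  The appellant carries the last stage.
With every stage satisfied, the appellant prevails on this issue.
Per-issue: Issue I → appellant; Issue II → appellant. The appellant must prevail on at least one issue; overall, the appellant prevails.

appellant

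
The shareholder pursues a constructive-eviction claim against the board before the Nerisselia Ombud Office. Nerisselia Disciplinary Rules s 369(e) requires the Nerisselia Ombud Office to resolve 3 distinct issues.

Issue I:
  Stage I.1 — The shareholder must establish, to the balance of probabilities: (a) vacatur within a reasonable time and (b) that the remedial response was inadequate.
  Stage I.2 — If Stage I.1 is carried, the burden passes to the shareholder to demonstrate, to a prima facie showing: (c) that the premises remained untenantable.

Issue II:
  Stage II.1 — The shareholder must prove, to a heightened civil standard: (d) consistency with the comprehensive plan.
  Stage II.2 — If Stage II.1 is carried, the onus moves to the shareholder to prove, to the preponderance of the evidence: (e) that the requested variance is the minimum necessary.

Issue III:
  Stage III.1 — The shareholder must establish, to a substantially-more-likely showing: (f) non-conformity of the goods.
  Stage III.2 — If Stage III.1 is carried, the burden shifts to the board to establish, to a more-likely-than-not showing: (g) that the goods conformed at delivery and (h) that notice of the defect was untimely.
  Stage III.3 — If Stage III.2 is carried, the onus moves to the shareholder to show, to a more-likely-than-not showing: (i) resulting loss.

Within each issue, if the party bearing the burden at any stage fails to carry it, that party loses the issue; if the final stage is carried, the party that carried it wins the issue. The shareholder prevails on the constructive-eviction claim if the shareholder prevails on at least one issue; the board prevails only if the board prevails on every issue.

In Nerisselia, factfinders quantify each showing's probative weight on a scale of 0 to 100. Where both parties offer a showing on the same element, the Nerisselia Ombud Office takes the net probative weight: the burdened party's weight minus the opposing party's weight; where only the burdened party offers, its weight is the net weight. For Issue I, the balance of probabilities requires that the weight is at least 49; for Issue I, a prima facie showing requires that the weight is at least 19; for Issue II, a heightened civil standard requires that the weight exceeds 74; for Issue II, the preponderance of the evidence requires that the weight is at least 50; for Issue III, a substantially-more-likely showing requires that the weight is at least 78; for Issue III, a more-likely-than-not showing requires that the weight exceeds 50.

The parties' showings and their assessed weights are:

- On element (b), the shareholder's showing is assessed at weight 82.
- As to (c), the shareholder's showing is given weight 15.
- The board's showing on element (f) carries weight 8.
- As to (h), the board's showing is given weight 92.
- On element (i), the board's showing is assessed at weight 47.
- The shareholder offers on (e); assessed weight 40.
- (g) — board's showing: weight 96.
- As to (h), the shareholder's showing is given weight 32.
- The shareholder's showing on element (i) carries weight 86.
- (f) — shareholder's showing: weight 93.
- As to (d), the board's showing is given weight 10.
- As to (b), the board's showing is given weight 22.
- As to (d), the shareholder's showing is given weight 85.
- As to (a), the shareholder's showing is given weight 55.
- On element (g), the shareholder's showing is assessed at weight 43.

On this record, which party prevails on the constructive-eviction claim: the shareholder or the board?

board

— Issue I —
At Stage I.1 the shareholder must meet the balance of probabilities (weight is at least 49): on (a) the weight is 55, which does reach 49, so (a) meets the standard; on (b) the weight is 82 less the opposing 22 gives net 60, which does reach 49, so (b) meets the standard.
  Stage I.1 is satisfied; the shareholder continues to bear the burden.
At Stage I.2 the shareholder must meet a prima facie showing (weight is at least 19): on (c) the weight is 15, which does not reach 19, so (c) does not meet the standard.
  Not every element is met, so the shareholder fails to carry Stage I.2.
The analysis ends at Stage I.2; the board prevails on this issue.
— Issue II —
At Stage II.1 the shareholder must meet a heightened civil standard (weight exceeds 74): on (d) the weight is 85 less the opposing 10 gives net 75, > 74, so (d) meets the standard.
  All elements met. The shareholder retains the burden for Stage II.2.
At Stage II.2 the shareholder must meet the preponderance of the evidence (weight is at least 50): on (e) the weight is 40, which does not reach 50, so (e) does not meet the standard.
  Stage II.2 not carried; the shareholder fails its burden.
The board prevails on this issue.
— Issue III —
At Stage III.1 the shareholder must meet a substantially-more-likely showing (weight is at least 78): on (f) the weight is 93 less the opposing 8 gives net 85, which does reach 78, so (f) meets the standard.
  Stage III.1 carried; the burden shifts to the board.
At Stage III.2 the board must meet a more-likely-than-not showing (weight exceeds 50): on (g) the weight is 96 less the opposing 43 gives net 53, > 50, so (g) meets the standard; on (h) the weight is 92 less the opposing 32 gives net 60, > 50, so (h) meets the standard.
  The board carries Stage III.2; the shareholder now bears the burden.
At Stage III.3 the shareholder must meet a more-likely-than-not showing (weight exceeds 50): on (i) the weight is 86 less the opposing 47 gives net 39, ≤ 50, so (i) does not meet the standard.
  The shareholder does not carry Stage III.3.
So the board prevails on this issue.
Per-issue: Issue I → board; Issue II → board; Issue III → board. The shareholder must prevail on at least one issue; overall, the board prevails.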